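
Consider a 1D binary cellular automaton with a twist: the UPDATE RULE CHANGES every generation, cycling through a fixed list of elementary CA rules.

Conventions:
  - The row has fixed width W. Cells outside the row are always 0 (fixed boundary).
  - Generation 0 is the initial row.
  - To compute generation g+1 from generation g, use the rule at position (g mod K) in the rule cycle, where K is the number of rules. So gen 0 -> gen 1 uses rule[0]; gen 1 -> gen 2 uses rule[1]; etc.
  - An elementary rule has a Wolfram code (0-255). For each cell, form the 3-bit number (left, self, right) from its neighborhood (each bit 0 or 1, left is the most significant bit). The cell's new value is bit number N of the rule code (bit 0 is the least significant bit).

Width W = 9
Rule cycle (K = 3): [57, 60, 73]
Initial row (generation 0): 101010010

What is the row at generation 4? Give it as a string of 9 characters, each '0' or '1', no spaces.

Gen 0: 101010010
Gen 1 (rule 57): 010101001
Gen 2 (rule 60): 011111101
Gen 3 (rule 73): 010000100
Gen 4 (rule 57): 001110011

Answer: 001110011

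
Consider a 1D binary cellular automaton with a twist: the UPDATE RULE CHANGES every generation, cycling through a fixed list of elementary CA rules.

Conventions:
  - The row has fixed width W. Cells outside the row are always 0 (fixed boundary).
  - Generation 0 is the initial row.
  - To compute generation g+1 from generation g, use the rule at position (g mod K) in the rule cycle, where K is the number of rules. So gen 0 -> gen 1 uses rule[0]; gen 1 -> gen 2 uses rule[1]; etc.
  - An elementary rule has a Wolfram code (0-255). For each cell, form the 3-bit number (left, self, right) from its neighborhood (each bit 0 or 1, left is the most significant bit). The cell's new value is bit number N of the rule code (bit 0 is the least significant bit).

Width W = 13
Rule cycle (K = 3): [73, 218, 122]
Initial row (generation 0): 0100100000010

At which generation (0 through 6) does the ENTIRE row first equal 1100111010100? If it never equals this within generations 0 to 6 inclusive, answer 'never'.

Answer: never

Derivation:
Gen 0: 0100100000010
Gen 1 (rule 73): 0000001111000
Gen 2 (rule 218): 0000011111100
Gen 3 (rule 122): 0000110000110
Gen 4 (rule 73): 1110110110110
Gen 5 (rule 218): 1110110110111
Gen 6 (rule 122): 1011111111101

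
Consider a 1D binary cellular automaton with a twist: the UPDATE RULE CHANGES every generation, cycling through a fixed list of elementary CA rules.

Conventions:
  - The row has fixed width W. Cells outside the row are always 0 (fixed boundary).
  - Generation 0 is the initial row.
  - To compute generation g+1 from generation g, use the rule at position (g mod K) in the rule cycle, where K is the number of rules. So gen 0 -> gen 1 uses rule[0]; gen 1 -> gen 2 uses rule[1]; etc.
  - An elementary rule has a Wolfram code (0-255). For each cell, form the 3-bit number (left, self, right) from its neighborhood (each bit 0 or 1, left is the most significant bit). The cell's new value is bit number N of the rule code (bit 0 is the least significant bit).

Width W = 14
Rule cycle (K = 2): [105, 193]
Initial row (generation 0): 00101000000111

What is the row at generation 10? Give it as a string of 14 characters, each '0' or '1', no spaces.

Answer: 10001110011001

Derivation:
Gen 0: 00101000000111
Gen 1 (rule 105): 10010011110101
Gen 2 (rule 193): 00000001110000
Gen 3 (rule 105): 11111101010111
Gen 4 (rule 193): 01111100000011
Gen 5 (rule 105): 01000101111011
Gen 6 (rule 193): 00010000111001
Gen 7 (rule 105): 11000110101000
Gen 8 (rule 193): 01010010000011
Gen 9 (rule 105): 00100000111011
Gen 10 (rule 193): 10001110011001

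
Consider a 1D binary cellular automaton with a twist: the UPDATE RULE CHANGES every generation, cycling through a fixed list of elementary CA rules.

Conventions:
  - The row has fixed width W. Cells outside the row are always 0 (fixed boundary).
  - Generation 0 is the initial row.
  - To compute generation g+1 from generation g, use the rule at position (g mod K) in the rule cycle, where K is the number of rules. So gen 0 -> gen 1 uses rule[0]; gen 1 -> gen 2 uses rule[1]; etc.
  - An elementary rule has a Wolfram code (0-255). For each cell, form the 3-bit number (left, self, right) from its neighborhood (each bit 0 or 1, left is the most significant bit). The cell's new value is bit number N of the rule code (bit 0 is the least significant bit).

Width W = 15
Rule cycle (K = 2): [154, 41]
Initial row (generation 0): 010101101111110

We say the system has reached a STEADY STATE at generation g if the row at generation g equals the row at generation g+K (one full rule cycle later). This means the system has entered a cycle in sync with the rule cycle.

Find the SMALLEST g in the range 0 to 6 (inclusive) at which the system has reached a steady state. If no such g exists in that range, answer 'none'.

Gen 0: 010101101111110
Gen 1 (rule 154): 100001001111101
Gen 2 (rule 41): 001100001000010
Gen 3 (rule 154): 011010010100101
Gen 4 (rule 41): 010100001000010
Gen 5 (rule 154): 100010010100101
Gen 6 (rule 41): 001000001000010
Gen 7 (rule 154): 010100010100101
Gen 8 (rule 41): 001001001000010

Answer: none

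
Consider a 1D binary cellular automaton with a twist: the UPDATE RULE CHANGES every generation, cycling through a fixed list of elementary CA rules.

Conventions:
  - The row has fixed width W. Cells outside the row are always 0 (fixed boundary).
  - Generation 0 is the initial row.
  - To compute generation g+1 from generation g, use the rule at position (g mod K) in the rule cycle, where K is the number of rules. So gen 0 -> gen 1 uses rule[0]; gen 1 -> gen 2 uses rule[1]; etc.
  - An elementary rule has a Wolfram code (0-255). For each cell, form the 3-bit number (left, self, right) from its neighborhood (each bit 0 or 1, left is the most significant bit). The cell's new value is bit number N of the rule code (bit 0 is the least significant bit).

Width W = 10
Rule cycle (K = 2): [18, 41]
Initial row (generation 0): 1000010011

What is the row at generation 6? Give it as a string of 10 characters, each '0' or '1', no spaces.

Gen 0: 1000010011
Gen 1 (rule 18): 0100101100
Gen 2 (rule 41): 0000011001
Gen 3 (rule 18): 0000100110
Gen 4 (rule 41): 1110000100
Gen 5 (rule 18): 0001001010
Gen 6 (rule 41): 1100000100

Answer: 1100000100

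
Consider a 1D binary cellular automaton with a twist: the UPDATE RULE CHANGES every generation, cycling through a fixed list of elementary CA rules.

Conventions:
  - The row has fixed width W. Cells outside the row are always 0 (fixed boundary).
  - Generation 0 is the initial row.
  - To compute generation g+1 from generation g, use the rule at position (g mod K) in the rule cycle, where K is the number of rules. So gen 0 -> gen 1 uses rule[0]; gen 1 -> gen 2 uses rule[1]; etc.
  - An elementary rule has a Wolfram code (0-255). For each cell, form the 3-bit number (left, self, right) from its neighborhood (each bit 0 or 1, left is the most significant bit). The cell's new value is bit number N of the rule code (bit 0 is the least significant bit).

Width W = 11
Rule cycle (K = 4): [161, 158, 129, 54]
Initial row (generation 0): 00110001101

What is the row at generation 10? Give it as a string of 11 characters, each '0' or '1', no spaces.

Gen 0: 00110001101
Gen 1 (rule 161): 10000100010
Gen 2 (rule 158): 11001110111
Gen 3 (rule 129): 00000100010
Gen 4 (rule 54): 00001110111
Gen 5 (rule 161): 11100101010
Gen 6 (rule 158): 11011101011
Gen 7 (rule 129): 00001000000
Gen 8 (rule 54): 00011100000
Gen 9 (rule 161): 11001001111
Gen 10 (rule 158): 10111111110

Answer: 10111111110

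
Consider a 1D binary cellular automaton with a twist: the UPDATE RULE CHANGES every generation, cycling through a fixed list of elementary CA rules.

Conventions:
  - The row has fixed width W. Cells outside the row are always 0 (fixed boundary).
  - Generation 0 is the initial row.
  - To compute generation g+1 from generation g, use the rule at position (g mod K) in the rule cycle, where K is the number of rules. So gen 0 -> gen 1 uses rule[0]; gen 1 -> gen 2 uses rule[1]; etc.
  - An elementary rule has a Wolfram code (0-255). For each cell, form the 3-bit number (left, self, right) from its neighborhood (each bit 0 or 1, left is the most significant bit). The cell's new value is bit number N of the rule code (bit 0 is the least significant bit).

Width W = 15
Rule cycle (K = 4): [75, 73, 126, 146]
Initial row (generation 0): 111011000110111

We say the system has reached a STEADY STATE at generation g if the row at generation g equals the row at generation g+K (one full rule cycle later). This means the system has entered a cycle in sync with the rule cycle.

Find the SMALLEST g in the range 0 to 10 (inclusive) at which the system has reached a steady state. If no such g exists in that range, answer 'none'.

Answer: none

Derivation:
Gen 0: 111011000110111
Gen 1 (rule 75): 101011011110101
Gen 2 (rule 73): 000011010010000
Gen 3 (rule 126): 000111111111000
Gen 4 (rule 146): 001011111110100
Gen 5 (rule 75): 110010000010001
Gen 6 (rule 73): 110000111000100
Gen 7 (rule 126): 111001101101110
Gen 8 (rule 146): 010110000000101
Gen 9 (rule 75): 100110111111000
Gen 10 (rule 73): 000110100001011
Gen 11 (rule 126): 001111110011111
Gen 12 (rule 146): 010111101101110
Gen 13 (rule 75): 100100101101010
Gen 14 (rule 73): 000000001100000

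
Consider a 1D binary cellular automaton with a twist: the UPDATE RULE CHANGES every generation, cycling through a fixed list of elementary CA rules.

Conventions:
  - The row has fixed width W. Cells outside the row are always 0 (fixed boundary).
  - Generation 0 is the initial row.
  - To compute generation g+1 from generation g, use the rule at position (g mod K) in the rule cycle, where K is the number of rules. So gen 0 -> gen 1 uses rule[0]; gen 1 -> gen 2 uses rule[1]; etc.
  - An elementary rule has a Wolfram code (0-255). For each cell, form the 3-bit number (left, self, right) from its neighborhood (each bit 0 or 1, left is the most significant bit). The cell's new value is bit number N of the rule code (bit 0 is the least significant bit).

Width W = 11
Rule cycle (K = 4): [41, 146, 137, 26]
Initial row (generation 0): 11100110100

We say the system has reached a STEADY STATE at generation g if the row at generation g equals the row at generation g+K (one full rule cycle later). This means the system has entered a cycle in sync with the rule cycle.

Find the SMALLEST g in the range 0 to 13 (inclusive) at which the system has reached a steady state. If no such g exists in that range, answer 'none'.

Gen 0: 11100110100
Gen 1 (rule 41): 10000101001
Gen 2 (rule 146): 01001000110
Gen 3 (rule 137): 00000010100
Gen 4 (rule 26): 00000100010
Gen 5 (rule 41): 11110001000
Gen 6 (rule 146): 01101010100
Gen 7 (rule 137): 01000000001
Gen 8 (rule 26): 10100000010
Gen 9 (rule 41): 01001111000
Gen 10 (rule 146): 10110110100
Gen 11 (rule 137): 00100100001
Gen 12 (rule 26): 01011010010
Gen 13 (rule 41): 00110100000
Gen 14 (rule 146): 01000010000
Gen 15 (rule 137): 00011000111
Gen 16 (rule 26): 00110101100
Gen 17 (rule 41): 10101011001

Answer: none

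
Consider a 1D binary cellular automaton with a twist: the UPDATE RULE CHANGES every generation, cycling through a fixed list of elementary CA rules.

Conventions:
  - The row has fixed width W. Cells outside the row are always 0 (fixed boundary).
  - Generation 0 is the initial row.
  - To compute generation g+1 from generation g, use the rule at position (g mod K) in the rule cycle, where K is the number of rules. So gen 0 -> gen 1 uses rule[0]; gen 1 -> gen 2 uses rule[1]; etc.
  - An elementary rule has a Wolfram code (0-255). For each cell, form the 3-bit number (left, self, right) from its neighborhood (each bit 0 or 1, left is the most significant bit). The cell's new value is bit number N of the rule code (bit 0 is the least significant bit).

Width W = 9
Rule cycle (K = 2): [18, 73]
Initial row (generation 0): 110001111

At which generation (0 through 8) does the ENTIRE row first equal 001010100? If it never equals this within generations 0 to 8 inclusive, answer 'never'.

Gen 0: 110001111
Gen 1 (rule 18): 001010000
Gen 2 (rule 73): 100000111
Gen 3 (rule 18): 010001000
Gen 4 (rule 73): 000100011
Gen 5 (rule 18): 001010100
Gen 6 (rule 73): 100000001
Gen 7 (rule 18): 010000010
Gen 8 (rule 73): 000111000

Answer: 5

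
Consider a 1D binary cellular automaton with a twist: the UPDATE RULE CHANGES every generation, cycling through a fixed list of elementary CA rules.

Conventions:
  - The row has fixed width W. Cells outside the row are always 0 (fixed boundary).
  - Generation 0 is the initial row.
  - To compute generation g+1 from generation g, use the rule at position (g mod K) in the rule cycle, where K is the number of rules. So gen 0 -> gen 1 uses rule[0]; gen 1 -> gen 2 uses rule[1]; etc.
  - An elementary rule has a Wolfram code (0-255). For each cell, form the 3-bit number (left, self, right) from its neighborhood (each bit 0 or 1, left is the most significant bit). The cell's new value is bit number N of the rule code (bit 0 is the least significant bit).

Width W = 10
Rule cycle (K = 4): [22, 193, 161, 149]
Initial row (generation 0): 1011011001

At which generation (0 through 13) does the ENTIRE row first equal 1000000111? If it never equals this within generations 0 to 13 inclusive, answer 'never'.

Gen 0: 1011011001
Gen 1 (rule 22): 1000000111
Gen 2 (rule 193): 0011110011
Gen 3 (rule 161): 1001100000
Gen 4 (rule 149): 1100011111
Gen 5 (rule 22): 0010100000
Gen 6 (rule 193): 1000001111
Gen 7 (rule 161): 0011100110
Gen 8 (rule 149): 1001010001
Gen 9 (rule 22): 1111011011
Gen 10 (rule 193): 0111001001
Gen 11 (rule 161): 0010000000
Gen 12 (rule 149): 1011111111
Gen 13 (rule 22): 1000000000

Answer: 1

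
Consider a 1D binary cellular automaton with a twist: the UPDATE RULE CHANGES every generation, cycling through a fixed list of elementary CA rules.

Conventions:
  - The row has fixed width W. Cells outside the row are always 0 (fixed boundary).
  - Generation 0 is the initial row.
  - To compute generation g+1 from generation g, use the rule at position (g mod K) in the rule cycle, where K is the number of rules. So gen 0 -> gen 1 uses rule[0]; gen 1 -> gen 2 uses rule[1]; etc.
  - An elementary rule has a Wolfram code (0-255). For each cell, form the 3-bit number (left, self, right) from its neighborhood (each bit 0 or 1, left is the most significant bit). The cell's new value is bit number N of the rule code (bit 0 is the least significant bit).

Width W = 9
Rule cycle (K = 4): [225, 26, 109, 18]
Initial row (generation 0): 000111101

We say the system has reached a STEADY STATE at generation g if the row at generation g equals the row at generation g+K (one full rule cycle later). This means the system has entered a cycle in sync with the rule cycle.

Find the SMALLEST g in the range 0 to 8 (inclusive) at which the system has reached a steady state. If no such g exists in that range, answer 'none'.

Gen 0: 000111101
Gen 1 (rule 225): 110011110
Gen 2 (rule 26): 101110001
Gen 3 (rule 109): 111010101
Gen 4 (rule 18): 000000000
Gen 5 (rule 225): 111111111
Gen 6 (rule 26): 100000000
Gen 7 (rule 109): 101111111
Gen 8 (rule 18): 000000000
Gen 9 (rule 225): 111111111
Gen 10 (rule 26): 100000000
Gen 11 (rule 109): 101111111
Gen 12 (rule 18): 000000000

Answer: 4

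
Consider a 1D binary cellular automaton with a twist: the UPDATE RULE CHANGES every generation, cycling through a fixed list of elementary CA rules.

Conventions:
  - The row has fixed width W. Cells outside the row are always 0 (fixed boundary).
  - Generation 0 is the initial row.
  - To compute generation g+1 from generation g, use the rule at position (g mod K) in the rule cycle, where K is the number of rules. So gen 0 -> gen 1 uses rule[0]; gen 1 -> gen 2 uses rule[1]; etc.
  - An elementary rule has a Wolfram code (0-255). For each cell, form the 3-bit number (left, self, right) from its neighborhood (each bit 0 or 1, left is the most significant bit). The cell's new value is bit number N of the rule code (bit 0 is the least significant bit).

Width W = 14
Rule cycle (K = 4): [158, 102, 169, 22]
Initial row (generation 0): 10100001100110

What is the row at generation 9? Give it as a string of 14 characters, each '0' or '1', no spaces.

Gen 0: 10100001100110
Gen 1 (rule 158): 10110011011101
Gen 2 (rule 102): 11010101100111
Gen 3 (rule 169): 10101011000110
Gen 4 (rule 22): 10101000101001
Gen 5 (rule 158): 10101101101111
Gen 6 (rule 102): 11110110110001
Gen 7 (rule 169): 11101101100100
Gen 8 (rule 22): 00000000011110
Gen 9 (rule 158): 00000000111101

Answer: 00000000111101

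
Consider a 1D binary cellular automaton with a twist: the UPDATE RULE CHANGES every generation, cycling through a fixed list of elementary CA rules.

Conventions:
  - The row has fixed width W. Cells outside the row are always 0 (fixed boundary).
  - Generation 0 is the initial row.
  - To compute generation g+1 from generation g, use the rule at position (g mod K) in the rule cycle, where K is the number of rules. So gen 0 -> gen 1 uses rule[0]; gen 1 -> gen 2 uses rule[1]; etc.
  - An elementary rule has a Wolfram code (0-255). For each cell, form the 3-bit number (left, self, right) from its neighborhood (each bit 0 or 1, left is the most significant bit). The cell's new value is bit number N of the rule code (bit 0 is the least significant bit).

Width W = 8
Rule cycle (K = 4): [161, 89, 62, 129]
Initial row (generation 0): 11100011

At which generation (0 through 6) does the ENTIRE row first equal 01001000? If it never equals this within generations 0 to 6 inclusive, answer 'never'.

Answer: 1

Derivation:
Gen 0: 11100011
Gen 1 (rule 161): 01001000
Gen 2 (rule 89): 00100111
Gen 3 (rule 62): 01111100
Gen 4 (rule 129): 00111001
Gen 5 (rule 161): 10010000
Gen 6 (rule 89): 01001111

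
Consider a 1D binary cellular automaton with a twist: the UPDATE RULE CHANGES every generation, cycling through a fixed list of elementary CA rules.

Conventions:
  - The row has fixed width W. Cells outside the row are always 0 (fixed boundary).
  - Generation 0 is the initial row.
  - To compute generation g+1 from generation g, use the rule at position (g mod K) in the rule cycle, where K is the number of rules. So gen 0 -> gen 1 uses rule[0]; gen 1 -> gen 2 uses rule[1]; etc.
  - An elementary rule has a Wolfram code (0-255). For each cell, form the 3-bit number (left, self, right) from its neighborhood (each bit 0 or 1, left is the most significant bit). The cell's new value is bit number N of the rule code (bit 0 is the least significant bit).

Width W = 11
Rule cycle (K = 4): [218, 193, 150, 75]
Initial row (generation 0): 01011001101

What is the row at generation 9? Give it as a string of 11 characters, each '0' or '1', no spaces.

Answer: 01110111000

Derivation:
Gen 0: 01011001101
Gen 1 (rule 218): 10011111100
Gen 2 (rule 193): 00001111101
Gen 3 (rule 150): 00010111001
Gen 4 (rule 75): 11100101010
Gen 5 (rule 218): 11111000001
Gen 6 (rule 193): 01111011100
Gen 7 (rule 150): 10110001010
Gen 8 (rule 75): 00110110000
Gen 9 (rule 218): 01110111000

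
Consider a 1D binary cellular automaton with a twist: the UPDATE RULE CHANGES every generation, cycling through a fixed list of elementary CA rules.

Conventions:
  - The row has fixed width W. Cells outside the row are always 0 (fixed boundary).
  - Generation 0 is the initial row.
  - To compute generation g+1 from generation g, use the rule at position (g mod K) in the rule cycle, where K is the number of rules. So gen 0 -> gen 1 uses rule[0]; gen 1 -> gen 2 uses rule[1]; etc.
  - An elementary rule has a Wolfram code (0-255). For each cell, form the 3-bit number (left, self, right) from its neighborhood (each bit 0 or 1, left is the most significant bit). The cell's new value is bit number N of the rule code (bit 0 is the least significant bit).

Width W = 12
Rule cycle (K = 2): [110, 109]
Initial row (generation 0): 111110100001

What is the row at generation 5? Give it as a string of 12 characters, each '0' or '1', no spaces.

Gen 0: 111110100001
Gen 1 (rule 110): 100011100011
Gen 2 (rule 109): 101010101011
Gen 3 (rule 110): 111111111111
Gen 4 (rule 109): 100000000001
Gen 5 (rule 110): 100000000011

Answer: 100000000011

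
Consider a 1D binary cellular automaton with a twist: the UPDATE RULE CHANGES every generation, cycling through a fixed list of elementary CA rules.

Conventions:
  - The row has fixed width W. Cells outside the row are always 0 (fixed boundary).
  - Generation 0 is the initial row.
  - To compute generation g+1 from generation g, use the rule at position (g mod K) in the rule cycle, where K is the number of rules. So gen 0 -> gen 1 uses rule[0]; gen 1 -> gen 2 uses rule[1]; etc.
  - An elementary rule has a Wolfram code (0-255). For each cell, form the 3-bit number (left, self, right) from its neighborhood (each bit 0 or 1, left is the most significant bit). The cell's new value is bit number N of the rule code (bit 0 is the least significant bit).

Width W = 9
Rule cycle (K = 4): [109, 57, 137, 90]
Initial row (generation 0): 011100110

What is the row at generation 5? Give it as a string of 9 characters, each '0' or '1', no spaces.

Gen 0: 011100110
Gen 1 (rule 109): 010100110
Gen 2 (rule 57): 001010101
Gen 3 (rule 137): 100000000
Gen 4 (rule 90): 010000000
Gen 5 (rule 109): 010111111

Answer: 010111111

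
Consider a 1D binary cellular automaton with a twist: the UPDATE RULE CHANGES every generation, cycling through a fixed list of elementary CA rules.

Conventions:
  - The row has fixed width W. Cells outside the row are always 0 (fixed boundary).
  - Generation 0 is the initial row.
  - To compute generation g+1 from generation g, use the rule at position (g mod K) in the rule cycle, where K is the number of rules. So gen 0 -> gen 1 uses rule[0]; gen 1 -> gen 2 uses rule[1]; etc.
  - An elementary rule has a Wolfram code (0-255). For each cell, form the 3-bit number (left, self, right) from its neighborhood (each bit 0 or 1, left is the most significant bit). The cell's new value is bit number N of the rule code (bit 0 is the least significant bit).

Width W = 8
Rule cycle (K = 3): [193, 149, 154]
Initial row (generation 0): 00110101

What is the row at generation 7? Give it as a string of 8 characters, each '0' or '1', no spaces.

Gen 0: 00110101
Gen 1 (rule 193): 10010000
Gen 2 (rule 149): 11011111
Gen 3 (rule 154): 10011110
Gen 4 (rule 193): 00001110
Gen 5 (rule 149): 11100101
Gen 6 (rule 154): 11011000
Gen 7 (rule 193): 01001011

Answer: 01001011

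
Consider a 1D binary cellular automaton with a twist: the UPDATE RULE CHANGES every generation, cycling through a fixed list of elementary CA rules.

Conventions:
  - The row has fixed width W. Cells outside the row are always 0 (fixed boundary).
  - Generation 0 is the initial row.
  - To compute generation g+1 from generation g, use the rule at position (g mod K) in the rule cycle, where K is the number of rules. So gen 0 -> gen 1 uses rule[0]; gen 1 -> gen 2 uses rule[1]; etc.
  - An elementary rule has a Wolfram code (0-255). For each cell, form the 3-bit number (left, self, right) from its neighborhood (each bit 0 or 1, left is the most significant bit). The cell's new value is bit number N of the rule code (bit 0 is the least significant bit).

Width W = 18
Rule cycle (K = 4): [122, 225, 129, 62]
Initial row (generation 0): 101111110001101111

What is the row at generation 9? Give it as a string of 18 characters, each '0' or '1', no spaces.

Gen 0: 101111110001101111
Gen 1 (rule 122): 011000011011111001
Gen 2 (rule 225): 001011001101111000
Gen 3 (rule 129): 100000000000110011
Gen 4 (rule 62): 110000000001101110
Gen 5 (rule 122): 111000000011111011
Gen 6 (rule 225): 011011111001111101
Gen 7 (rule 129): 000001110000111000
Gen 8 (rule 62): 000011001001100100
Gen 9 (rule 122): 000111110111111010

Answer: 000111110111111010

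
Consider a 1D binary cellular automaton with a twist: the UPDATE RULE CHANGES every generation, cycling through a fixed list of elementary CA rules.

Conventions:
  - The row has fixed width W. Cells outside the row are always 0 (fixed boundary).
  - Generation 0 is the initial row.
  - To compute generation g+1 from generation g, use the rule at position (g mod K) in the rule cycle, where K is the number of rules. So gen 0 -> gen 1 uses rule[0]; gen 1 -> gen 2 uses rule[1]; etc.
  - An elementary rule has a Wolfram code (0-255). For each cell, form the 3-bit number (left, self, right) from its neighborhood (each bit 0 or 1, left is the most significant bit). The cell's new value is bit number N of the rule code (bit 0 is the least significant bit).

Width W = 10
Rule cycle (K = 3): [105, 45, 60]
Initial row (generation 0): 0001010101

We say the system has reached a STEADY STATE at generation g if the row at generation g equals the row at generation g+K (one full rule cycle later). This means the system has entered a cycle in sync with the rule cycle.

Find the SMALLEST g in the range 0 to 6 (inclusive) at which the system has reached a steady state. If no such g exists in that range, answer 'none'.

Answer: none

Derivation:
Gen 0: 0001010101
Gen 1 (rule 105): 1100101010
Gen 2 (rule 45): 1000111110
Gen 3 (rule 60): 1100100001
Gen 4 (rule 105): 1100001100
Gen 5 (rule 45): 1001101001
Gen 6 (rule 60): 1101011101
Gen 7 (rule 105): 1110110110
Gen 8 (rule 45): 1001101100
Gen 9 (rule 60): 1101011010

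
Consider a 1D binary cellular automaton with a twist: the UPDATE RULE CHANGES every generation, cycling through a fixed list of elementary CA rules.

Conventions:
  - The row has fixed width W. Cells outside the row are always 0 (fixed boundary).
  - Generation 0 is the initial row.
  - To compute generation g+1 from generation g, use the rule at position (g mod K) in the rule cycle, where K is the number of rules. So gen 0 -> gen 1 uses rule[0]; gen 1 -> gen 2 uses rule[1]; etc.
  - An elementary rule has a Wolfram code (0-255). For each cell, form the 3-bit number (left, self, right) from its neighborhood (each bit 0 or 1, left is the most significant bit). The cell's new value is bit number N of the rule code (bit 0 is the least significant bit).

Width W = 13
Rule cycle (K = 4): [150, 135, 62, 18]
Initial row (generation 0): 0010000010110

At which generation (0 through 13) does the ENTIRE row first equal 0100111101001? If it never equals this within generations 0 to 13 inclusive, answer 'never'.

Answer: 10

Derivation:
Gen 0: 0010000010110
Gen 1 (rule 150): 0111000110001
Gen 2 (rule 135): 1010011000111
Gen 3 (rule 62): 1111110101100
Gen 4 (rule 18): 0000000000010
Gen 5 (rule 150): 0000000000111
Gen 6 (rule 135): 1111111111010
Gen 7 (rule 62): 1000000000111
Gen 8 (rule 18): 0100000001000
Gen 9 (rule 150): 1110000011100
Gen 10 (rule 135): 0100111101001
Gen 11 (rule 62): 1111100011111
Gen 12 (rule 18): 0000010100000
Gen 13 (rule 150): 0000110110000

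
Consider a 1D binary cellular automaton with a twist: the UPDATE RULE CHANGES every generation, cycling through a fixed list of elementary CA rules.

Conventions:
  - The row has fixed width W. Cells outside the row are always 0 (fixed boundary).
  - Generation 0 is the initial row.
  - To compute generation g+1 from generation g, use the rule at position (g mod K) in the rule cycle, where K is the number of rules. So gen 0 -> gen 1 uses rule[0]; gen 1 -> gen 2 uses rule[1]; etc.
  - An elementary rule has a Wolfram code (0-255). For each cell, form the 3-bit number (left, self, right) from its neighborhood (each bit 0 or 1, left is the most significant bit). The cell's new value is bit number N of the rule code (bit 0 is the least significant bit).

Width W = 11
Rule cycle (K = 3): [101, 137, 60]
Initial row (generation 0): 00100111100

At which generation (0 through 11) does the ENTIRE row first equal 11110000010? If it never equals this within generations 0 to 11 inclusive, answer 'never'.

Answer: 11

Derivation:
Gen 0: 00100111100
Gen 1 (rule 101): 10100000101
Gen 2 (rule 137): 00001110000
Gen 3 (rule 60): 00001001000
Gen 4 (rule 101): 11101001011
Gen 5 (rule 137): 11000000010
Gen 6 (rule 60): 10100000011
Gen 7 (rule 101): 11101111001
Gen 8 (rule 137): 11001110000
Gen 9 (rule 60): 10101001000
Gen 10 (rule 101): 11111001011
Gen 11 (rule 137): 11110000010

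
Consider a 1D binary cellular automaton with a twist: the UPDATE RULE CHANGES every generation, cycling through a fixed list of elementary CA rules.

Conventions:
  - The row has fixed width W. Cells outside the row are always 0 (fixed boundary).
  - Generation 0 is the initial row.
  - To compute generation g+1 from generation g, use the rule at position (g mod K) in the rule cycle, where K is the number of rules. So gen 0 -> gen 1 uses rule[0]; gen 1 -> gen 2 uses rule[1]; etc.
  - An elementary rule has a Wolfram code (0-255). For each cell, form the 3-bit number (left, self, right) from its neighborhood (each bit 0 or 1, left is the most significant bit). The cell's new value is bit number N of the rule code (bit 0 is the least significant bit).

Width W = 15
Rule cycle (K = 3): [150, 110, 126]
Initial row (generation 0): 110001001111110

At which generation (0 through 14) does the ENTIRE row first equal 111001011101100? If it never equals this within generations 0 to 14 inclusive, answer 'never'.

Gen 0: 110001001111110
Gen 1 (rule 150): 001011110111101
Gen 2 (rule 110): 011110011100111
Gen 3 (rule 126): 110011110111101
Gen 4 (rule 150): 001101100011001
Gen 5 (rule 110): 011111100111011
Gen 6 (rule 126): 110000111101111
Gen 7 (rule 150): 001001011000110
Gen 8 (rule 110): 011011111001110
Gen 9 (rule 126): 111110001111011
Gen 10 (rule 150): 011101010110000
Gen 11 (rule 110): 110111111110000
Gen 12 (rule 126): 111100000011000
Gen 13 (rule 150): 011010000100100
Gen 14 (rule 110): 111110001101100

Answer: never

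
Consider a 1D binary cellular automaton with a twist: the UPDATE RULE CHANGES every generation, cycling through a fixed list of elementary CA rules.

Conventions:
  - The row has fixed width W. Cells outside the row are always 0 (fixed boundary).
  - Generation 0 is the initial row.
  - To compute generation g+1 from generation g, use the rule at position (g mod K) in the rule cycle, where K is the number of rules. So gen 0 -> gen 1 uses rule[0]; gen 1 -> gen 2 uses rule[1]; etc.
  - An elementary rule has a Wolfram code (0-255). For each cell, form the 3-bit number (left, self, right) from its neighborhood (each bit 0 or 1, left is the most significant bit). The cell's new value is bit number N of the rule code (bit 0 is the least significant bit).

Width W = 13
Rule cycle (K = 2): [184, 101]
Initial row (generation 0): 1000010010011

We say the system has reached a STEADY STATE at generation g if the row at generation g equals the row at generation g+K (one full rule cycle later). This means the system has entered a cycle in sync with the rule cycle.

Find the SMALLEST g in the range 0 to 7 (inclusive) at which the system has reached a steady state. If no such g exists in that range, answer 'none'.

Answer: none

Derivation:
Gen 0: 1000010010011
Gen 1 (rule 184): 0100001001010
Gen 2 (rule 101): 0101101001110
Gen 3 (rule 184): 0011010101101
Gen 4 (rule 101): 1001111110111
Gen 5 (rule 184): 0101111101110
Gen 6 (rule 101): 0110000110010
Gen 7 (rule 184): 0101000101001
Gen 8 (rule 101): 0111010111001
Gen 9 (rule 184): 0110101110100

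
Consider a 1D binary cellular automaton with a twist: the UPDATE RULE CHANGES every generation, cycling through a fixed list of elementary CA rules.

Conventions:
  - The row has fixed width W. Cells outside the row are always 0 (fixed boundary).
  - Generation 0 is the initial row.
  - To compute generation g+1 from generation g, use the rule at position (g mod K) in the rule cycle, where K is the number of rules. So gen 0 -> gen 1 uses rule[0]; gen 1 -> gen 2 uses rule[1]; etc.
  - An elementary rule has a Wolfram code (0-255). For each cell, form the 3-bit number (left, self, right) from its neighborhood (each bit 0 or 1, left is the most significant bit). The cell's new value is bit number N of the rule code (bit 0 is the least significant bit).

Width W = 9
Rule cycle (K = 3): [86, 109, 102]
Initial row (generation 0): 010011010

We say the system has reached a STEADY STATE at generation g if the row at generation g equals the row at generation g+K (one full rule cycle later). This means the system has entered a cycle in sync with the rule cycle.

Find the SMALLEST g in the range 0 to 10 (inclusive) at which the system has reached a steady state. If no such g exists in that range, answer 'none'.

Gen 0: 010011010
Gen 1 (rule 86): 111101011
Gen 2 (rule 109): 100111111
Gen 3 (rule 102): 101000001
Gen 4 (rule 86): 101100011
Gen 5 (rule 109): 111101011
Gen 6 (rule 102): 000111101
Gen 7 (rule 86): 001000101
Gen 8 (rule 109): 101010111
Gen 9 (rule 102): 111111001
Gen 10 (rule 86): 000001111
Gen 11 (rule 109): 111101001
Gen 12 (rule 102): 000111011
Gen 13 (rule 86): 001001001

Answer: none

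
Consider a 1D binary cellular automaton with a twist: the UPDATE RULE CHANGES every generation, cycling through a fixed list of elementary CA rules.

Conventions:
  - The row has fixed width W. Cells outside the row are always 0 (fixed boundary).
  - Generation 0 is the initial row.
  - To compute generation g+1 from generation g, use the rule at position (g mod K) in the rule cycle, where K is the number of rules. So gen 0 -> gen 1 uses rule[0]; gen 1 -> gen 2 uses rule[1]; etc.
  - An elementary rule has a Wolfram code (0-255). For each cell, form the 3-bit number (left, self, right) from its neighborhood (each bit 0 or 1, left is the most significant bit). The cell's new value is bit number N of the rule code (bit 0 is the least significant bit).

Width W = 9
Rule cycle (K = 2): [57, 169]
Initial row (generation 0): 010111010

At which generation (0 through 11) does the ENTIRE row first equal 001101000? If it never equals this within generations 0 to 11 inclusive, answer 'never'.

Answer: never

Derivation:
Gen 0: 010111010
Gen 1 (rule 57): 001100101
Gen 2 (rule 169): 101000010
Gen 3 (rule 57): 010111001
Gen 4 (rule 169): 001110000
Gen 5 (rule 57): 101001111
Gen 6 (rule 169): 010001110
Gen 7 (rule 57): 001101001
Gen 8 (rule 169): 101010000
Gen 9 (rule 57): 010101111
Gen 10 (rule 169): 001011110
Gen 11 (rule 57): 100110001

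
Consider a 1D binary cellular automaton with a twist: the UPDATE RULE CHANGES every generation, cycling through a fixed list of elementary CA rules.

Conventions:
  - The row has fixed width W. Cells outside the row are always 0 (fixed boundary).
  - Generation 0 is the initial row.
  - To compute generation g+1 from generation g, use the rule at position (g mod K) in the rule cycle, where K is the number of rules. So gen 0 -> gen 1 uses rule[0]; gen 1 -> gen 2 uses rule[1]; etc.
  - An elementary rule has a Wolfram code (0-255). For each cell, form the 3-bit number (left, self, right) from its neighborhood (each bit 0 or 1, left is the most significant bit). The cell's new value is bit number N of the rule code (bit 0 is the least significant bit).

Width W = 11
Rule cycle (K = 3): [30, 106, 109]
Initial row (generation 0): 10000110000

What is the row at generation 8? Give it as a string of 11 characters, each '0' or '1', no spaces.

Answer: 00100000100

Derivation:
Gen 0: 10000110000
Gen 1 (rule 30): 11001101000
Gen 2 (rule 106): 11011110000
Gen 3 (rule 109): 11110010111
Gen 4 (rule 30): 10001110100
Gen 5 (rule 106): 00011011000
Gen 6 (rule 109): 11011111011
Gen 7 (rule 30): 10010000010
Gen 8 (rule 106): 00100000100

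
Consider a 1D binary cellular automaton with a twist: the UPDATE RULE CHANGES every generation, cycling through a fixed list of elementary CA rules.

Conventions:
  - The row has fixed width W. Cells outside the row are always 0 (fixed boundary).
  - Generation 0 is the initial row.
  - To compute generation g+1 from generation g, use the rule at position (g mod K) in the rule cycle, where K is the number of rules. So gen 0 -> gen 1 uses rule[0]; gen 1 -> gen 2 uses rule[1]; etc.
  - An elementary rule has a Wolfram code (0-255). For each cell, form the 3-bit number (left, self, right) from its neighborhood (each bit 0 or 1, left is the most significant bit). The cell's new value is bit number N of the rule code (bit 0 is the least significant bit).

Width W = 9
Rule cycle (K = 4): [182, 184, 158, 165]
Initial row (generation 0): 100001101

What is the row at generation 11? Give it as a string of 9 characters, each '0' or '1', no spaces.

Answer: 101010101

Derivation:
Gen 0: 100001101
Gen 1 (rule 182): 110010011
Gen 2 (rule 184): 101001010
Gen 3 (rule 158): 101111011
Gen 4 (rule 165): 110110100
Gen 5 (rule 182): 001001110
Gen 6 (rule 184): 000101101
Gen 7 (rule 158): 001101001
Gen 8 (rule 165): 100011001
Gen 9 (rule 182): 110100111
Gen 10 (rule 184): 101010110
Gen 11 (rule 158): 101010101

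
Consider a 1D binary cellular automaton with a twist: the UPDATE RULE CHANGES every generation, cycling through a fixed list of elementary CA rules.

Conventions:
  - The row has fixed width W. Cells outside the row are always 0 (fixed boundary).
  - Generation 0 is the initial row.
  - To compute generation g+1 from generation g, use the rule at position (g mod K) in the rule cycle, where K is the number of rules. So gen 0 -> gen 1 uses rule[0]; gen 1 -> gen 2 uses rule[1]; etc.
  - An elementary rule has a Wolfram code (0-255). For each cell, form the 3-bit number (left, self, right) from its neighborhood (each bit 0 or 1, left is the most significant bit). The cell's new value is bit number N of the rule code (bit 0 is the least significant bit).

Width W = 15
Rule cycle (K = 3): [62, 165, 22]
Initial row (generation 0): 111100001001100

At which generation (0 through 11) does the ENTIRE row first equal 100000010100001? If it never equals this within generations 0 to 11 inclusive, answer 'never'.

Answer: never

Derivation:
Gen 0: 111100001001100
Gen 1 (rule 62): 100010011111010
Gen 2 (rule 165): 101010001110110
Gen 3 (rule 22): 101011010000001
Gen 4 (rule 62): 111110111000011
Gen 5 (rule 165): 011101010011000
Gen 6 (rule 22): 100001011100100
Gen 7 (rule 62): 110011110011110
Gen 8 (rule 165): 000001100001100
Gen 9 (rule 22): 000010010010010
Gen 10 (rule 62): 000111111111111
Gen 11 (rule 165): 110011111111110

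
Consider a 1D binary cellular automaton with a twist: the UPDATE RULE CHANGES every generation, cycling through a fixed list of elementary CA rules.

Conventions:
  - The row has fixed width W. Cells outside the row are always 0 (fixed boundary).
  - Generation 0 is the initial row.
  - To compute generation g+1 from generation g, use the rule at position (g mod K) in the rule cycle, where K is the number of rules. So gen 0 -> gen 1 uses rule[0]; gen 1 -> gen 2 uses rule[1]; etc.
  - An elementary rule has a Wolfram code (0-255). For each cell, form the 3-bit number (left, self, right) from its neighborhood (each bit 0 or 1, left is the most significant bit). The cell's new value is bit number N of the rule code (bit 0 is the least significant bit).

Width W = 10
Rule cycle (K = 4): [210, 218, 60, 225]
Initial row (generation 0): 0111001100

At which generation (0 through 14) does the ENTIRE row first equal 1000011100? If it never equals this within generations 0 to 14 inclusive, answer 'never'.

Gen 0: 0111001100
Gen 1 (rule 210): 1011110110
Gen 2 (rule 218): 0011110111
Gen 3 (rule 60): 0010001100
Gen 4 (rule 225): 1000100101
Gen 5 (rule 210): 0101011000
Gen 6 (rule 218): 1000011100
Gen 7 (rule 60): 1100010010
Gen 8 (rule 225): 0101000000
Gen 9 (rule 210): 1000100000
Gen 10 (rule 218): 0101010000
Gen 11 (rule 60): 0111111000
Gen 12 (rule 225): 0011111011
Gen 13 (rule 210): 0101111001
Gen 14 (rule 218): 1001111110

Answer: 6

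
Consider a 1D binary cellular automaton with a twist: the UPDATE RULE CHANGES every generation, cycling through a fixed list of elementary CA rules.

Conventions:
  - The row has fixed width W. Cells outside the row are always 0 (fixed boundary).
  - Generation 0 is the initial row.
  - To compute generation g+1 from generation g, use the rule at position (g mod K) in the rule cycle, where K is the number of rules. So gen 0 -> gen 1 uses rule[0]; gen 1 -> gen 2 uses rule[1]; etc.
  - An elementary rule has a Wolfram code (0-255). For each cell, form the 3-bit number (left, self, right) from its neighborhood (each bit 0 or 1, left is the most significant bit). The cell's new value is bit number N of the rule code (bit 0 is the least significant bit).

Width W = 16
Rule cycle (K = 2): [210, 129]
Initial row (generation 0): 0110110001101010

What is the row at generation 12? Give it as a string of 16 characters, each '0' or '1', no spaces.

Answer: 0000000011100111

Derivation:
Gen 0: 0110110001101010
Gen 1 (rule 210): 1010011010100001
Gen 2 (rule 129): 0000000000001100
Gen 3 (rule 210): 0000000000010110
Gen 4 (rule 129): 1111111111000000
Gen 5 (rule 210): 0111111111100000
Gen 6 (rule 129): 0011111111001111
Gen 7 (rule 210): 0101111111110111
Gen 8 (rule 129): 0000111111100010
Gen 9 (rule 210): 0001011111110101
Gen 10 (rule 129): 1100001111100000
Gen 11 (rule 210): 0110010111110000
Gen 12 (rule 129): 0000000011100111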